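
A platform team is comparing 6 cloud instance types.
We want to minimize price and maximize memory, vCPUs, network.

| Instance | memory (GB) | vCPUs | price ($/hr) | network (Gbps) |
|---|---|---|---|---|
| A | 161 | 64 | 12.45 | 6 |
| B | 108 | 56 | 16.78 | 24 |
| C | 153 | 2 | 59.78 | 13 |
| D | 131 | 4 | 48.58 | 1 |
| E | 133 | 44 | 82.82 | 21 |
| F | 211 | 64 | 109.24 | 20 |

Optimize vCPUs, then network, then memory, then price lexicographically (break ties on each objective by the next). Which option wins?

F

First maximize vCPUs: best is 64, kept {A, F}.
Then maximize network: best is 20, kept {F}.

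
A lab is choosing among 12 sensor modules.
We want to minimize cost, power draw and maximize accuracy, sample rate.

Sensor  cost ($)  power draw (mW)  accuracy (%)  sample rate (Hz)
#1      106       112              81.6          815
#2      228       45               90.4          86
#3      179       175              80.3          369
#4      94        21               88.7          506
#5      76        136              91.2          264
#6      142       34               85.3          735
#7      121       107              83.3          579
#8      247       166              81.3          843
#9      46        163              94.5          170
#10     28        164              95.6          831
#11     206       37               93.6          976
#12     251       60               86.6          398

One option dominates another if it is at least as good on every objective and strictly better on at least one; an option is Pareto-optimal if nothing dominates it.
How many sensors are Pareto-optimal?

#1: not dominated.
#2: dominated by #11 (cost 206≤228, power draw 37≤45, accuracy 93.6≥90.4, sample rate 976≥86).
#3: dominated by #1 (cost 106≤179, power draw 112≤175, accuracy 81.6≥80.3, sample rate 815≥369).
#4: not dominated (best power draw).
#5: not dominated.
#6: not dominated.
#7: not dominated.
#8: dominated by #11 (cost 206≤247, power draw 37≤166, accuracy 93.6≥81.3, sample rate 976≥843).
#9: not dominated.
#10: not dominated (best cost).
#11: not dominated (best sample rate).
#12: dominated by #4 (cost 94≤251, power draw 21≤60, accuracy 88.7≥86.6, sample rate 506≥398).
Pareto-optimal: #1, #4, #5, #6, #7, #9, #10, #11 → 8.

8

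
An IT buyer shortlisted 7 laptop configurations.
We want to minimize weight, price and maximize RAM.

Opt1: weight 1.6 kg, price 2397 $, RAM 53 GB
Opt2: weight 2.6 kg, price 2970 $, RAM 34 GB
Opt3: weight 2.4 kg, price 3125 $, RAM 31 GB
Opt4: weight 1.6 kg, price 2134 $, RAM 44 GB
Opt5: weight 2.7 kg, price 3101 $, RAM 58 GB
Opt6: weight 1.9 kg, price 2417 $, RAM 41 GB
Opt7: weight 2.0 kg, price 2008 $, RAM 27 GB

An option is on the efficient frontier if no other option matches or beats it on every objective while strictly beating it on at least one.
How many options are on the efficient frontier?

4

Opt1: not dominated.
Opt2: dominated by Opt1 (weight 1.6≤2.6, price 2397≤2970, RAM 53≥34).
Opt3: dominated by Opt1 (weight 1.6≤2.4, price 2397≤3125, RAM 53≥31).
Opt4: not dominated.
Opt5: not dominated (best RAM).
Opt6: dominated by Opt1 (weight 1.6≤1.9, price 2397≤2417, RAM 53≥41).
Opt7: not dominated (best price).
Pareto-optimal: Opt1, Opt4, Opt5, Opt7 → 4.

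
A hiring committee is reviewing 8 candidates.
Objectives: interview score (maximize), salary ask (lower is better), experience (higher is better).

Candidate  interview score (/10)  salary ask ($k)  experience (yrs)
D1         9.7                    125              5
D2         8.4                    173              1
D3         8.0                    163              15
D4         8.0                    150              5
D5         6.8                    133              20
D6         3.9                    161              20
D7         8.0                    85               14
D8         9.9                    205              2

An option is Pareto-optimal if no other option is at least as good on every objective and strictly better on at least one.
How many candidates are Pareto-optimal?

5

D1: not dominated.
D2: dominated by D1 (interview score 9.7≥8.4, salary ask 125≤173, experience 5≥1).
D3: not dominated.
D4: dominated by D1 (interview score 9.7≥8.0, salary ask 125≤150, experience 5≥5).
D5: not dominated.
D6: dominated by D5 (interview score 6.8≥3.9, salary ask 133≤161, experience 20≥20).
D7: not dominated (best salary ask).
D8: not dominated (best interview score).
Pareto-optimal: D1, D3, D5, D7, D8 → 5.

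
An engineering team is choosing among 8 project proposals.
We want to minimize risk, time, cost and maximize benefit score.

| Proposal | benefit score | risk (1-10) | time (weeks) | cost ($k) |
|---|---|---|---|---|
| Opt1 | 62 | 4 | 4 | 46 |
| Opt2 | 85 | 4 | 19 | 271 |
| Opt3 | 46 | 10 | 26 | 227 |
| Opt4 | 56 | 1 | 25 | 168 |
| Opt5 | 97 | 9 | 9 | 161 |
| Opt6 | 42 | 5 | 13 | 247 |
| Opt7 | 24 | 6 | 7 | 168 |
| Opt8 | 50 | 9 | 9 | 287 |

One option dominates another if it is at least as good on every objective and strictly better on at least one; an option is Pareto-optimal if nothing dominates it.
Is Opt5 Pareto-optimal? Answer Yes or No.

Opt1: worse on benefit score (62 vs 97).
Opt2: worse on benefit score (85 vs 97).
Opt3: worse on benefit score (46 vs 97).
Opt4: worse on benefit score (56 vs 97).
Opt6: worse on benefit score (42 vs 97).
Opt7: worse on benefit score (24 vs 97).
Opt8: worse on benefit score (50 vs 97).
No option is at least as good as Opt5 on every objective and strictly better on one.

Yes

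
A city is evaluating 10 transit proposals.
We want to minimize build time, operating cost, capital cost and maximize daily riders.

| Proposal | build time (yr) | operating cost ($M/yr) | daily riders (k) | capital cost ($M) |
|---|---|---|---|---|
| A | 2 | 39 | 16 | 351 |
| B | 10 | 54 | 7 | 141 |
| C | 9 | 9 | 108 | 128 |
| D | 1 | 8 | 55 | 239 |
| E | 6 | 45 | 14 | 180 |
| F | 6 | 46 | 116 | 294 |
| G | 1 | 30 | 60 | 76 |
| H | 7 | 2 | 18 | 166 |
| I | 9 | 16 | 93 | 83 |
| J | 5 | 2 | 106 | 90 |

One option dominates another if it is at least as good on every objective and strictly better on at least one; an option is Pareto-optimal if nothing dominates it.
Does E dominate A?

E vs A: E is worse on build time (6 vs 2), so it does not dominate A.

No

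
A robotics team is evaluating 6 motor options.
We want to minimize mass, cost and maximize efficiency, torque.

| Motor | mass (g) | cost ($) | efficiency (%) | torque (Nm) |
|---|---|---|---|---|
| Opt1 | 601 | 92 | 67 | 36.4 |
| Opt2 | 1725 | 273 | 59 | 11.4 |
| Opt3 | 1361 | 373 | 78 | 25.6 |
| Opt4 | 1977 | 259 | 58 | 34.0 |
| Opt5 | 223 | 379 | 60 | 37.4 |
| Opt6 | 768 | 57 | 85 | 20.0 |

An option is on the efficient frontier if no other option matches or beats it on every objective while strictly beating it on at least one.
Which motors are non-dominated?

Opt1: not dominated.
Opt2: dominated by Opt1 (mass 601≤1725, cost 92≤273, efficiency 67≥59, torque 36.4≥11.4).
Opt3: not dominated.
Opt4: dominated by Opt1 (mass 601≤1977, cost 92≤259, efficiency 67≥58, torque 36.4≥34.0).
Opt5: not dominated (best mass).
Opt6: not dominated (best cost).

Opt1, Opt3, Opt5, Opt6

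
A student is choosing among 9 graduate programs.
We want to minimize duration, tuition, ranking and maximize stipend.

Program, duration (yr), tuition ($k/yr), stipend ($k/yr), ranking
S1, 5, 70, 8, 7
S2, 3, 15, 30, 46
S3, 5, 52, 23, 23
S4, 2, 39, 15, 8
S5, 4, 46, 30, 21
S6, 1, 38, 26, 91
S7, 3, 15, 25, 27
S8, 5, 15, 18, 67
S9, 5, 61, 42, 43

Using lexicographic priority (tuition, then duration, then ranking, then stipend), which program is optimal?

First minimize tuition: best is 15, kept {S2, S7, S8}.
Then minimize duration: best is 3, kept {S2, S7}.
Then minimize ranking: best is 27, kept {S7}.

S7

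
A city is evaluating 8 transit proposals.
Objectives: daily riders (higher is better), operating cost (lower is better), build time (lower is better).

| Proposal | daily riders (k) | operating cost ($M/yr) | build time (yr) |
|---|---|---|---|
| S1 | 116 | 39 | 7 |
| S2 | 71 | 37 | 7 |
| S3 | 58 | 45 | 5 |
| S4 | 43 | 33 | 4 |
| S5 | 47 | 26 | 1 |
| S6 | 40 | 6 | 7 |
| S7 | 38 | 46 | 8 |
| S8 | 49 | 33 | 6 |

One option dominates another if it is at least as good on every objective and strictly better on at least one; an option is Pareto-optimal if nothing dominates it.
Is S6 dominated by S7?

No

S7 vs S6: S7 is worse on daily riders (38 vs 40), so it does not dominate S6.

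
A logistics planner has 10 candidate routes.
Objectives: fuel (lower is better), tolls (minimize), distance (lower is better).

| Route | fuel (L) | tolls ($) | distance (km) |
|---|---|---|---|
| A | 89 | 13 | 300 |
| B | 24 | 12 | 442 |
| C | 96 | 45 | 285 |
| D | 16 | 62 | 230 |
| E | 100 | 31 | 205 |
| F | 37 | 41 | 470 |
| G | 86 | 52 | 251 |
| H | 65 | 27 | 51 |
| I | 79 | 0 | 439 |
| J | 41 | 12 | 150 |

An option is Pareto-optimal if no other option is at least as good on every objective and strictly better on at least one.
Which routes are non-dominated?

A: dominated by J (fuel 41≤89, tolls 12≤13, distance 150≤300).
B: not dominated.
C: dominated by H (fuel 65≤96, tolls 27≤45, distance 51≤285).
D: not dominated (best fuel).
E: dominated by H (fuel 65≤100, tolls 27≤31, distance 51≤205).
F: dominated by B (fuel 24≤37, tolls 12≤41, distance 442≤470).
G: dominated by H (fuel 65≤86, tolls 27≤52, distance 51≤251).
H: not dominated (best distance).
I: not dominated (best tolls).
J: not dominated.

B, D, H, I, J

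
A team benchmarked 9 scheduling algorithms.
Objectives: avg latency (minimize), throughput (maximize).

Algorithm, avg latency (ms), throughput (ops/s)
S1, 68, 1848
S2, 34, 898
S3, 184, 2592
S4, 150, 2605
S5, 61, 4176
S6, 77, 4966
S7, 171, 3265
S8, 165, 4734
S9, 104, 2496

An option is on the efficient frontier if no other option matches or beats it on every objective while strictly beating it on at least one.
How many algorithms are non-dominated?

3

S1: dominated by S5 (avg latency 61≤68, throughput 4176≥1848).
S2: not dominated (best avg latency).
S3: dominated by S4 (avg latency 150≤184, throughput 2605≥2592).
S4: dominated by S5 (avg latency 61≤150, throughput 4176≥2605).
S5: not dominated.
S6: not dominated (best throughput).
S7: dominated by S5 (avg latency 61≤171, throughput 4176≥3265).
S8: dominated by S6 (avg latency 77≤165, throughput 4966≥4734).
S9: dominated by S5 (avg latency 61≤104, throughput 4176≥2496).
Pareto-optimal: S2, S5, S6 → 3.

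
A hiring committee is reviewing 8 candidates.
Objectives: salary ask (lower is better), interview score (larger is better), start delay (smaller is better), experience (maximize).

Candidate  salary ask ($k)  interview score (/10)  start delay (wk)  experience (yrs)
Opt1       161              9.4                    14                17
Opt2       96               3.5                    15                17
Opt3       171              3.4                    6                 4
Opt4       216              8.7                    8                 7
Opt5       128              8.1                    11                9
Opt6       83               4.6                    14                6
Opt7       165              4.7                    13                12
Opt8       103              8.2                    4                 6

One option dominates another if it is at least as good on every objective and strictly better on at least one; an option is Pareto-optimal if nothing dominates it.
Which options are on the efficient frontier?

Opt1, Opt2, Opt4, Opt5, Opt6, Opt7, Opt8

Opt1: not dominated (best interview score).
Opt2: not dominated.
Opt3: dominated by Opt8 (salary ask 103≤171, interview score 8.2≥3.4, start delay 4≤6, experience 6≥4).
Opt4: not dominated.
Opt5: not dominated.
Opt6: not dominated (best salary ask).
Opt7: not dominated.
Opt8: not dominated (best start delay).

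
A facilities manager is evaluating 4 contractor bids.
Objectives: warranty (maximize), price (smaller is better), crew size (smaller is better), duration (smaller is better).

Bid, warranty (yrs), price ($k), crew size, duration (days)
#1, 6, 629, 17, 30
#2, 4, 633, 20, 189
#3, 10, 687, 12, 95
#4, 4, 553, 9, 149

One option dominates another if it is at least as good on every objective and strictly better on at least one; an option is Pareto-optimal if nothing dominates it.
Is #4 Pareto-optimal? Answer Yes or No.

#1: worse on price (629 vs 553).
#2: worse on price (633 vs 553).
#3: worse on price (687 vs 553).
No option is at least as good as #4 on every objective and strictly better on one.

Yes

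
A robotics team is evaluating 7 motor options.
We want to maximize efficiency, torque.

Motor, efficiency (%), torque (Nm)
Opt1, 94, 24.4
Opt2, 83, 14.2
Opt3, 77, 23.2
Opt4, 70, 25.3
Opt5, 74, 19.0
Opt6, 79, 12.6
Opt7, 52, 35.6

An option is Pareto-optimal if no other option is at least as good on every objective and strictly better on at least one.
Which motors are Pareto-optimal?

Opt1, Opt4, Opt7

Opt1: not dominated (best efficiency).
Opt2: dominated by Opt1 (efficiency 94≥83, torque 24.4≥14.2).
Opt3: dominated by Opt1 (efficiency 94≥77, torque 24.4≥23.2).
Opt4: not dominated.
Opt5: dominated by Opt1 (efficiency 94≥74, torque 24.4≥19.0).
Opt6: dominated by Opt1 (efficiency 94≥79, torque 24.4≥12.6).
Opt7: not dominated (best torque).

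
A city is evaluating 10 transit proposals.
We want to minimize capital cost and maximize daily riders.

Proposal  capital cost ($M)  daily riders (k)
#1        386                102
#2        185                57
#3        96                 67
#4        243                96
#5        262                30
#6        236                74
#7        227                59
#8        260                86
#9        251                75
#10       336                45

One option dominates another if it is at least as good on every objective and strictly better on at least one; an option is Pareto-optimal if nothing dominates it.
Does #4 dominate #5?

#4 vs #5: capital cost 243≤262, daily riders 96≥30 — #4 is at least as good on every objective with at least one strict improvement.

Yes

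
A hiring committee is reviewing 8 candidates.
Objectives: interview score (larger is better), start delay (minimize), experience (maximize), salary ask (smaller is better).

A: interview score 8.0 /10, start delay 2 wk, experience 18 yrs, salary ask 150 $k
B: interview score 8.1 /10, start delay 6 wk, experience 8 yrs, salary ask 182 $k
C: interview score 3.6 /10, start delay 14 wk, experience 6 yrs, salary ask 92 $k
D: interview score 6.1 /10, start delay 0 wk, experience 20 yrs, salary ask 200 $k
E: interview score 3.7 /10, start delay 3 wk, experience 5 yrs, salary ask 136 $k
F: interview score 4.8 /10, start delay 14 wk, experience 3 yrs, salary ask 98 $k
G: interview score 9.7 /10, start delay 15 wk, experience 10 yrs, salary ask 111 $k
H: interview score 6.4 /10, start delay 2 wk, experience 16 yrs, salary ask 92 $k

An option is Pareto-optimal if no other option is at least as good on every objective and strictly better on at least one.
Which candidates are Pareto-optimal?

A, B, D, G, H

A: not dominated.
B: not dominated.
C: dominated by H (interview score 6.4≥3.6, start delay 2≤14, experience 16≥6, salary ask 92≤92).
D: not dominated (best start delay).
E: dominated by H (interview score 6.4≥3.7, start delay 2≤3, experience 16≥5, salary ask 92≤136).
F: dominated by H (interview score 6.4≥4.8, start delay 2≤14, experience 16≥3, salary ask 92≤98).
G: not dominated (best interview score).
H: not dominated.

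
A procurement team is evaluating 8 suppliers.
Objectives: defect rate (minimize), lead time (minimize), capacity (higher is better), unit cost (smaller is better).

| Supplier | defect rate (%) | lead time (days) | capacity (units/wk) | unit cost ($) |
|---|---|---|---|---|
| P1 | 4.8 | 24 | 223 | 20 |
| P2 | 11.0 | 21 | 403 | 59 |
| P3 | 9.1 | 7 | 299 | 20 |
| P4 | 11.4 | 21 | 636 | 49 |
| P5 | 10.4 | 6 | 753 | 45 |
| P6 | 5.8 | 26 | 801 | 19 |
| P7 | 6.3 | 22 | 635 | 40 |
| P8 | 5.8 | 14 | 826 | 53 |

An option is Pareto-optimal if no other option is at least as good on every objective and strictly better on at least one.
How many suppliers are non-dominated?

P1: not dominated (best defect rate).
P2: dominated by P5 (defect rate 10.4≤11.0, lead time 6≤21, capacity 753≥403, unit cost 45≤59).
P3: not dominated.
P4: dominated by P5 (defect rate 10.4≤11.4, lead time 6≤21, capacity 753≥636, unit cost 45≤49).
P5: not dominated (best lead time).
P6: not dominated (best unit cost).
P7: not dominated.
P8: not dominated (best capacity).
Pareto-optimal: P1, P3, P5, P6, P7, P8 → 6.

6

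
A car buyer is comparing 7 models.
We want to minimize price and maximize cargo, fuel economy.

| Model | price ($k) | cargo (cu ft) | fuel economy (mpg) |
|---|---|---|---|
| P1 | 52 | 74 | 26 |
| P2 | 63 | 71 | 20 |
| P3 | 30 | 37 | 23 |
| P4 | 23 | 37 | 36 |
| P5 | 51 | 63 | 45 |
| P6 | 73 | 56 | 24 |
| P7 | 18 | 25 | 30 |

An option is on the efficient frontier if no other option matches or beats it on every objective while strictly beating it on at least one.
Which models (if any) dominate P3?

P4: price 23≤30, cargo 37≥37, fuel economy 36≥23 — dominates P3.
Others (P1, P2, P5, P6, P7) are each worse than P3 on at least one objective.

P4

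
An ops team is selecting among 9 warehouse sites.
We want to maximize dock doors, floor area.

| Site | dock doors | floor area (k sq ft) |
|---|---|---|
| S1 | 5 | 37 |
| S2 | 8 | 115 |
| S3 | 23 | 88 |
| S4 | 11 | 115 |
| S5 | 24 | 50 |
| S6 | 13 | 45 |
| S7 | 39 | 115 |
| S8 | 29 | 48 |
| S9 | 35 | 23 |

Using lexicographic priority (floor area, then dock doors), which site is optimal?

First maximize floor area: best is 115, kept {S2, S4, S7}.
Then maximize dock doors: best is 39, kept {S7}.

S7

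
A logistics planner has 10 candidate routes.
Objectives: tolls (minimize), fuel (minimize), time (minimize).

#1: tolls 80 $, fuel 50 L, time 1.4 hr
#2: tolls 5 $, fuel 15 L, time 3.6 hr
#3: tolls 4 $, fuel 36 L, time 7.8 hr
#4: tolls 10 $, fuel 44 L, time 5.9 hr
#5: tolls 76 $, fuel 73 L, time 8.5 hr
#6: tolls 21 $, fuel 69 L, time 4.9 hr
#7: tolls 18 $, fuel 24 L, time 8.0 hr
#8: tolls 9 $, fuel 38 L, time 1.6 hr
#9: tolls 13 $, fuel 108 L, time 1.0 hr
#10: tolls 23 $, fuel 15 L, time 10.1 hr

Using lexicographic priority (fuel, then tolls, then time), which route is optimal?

#2

First minimize fuel: best is 15, kept {#2, #10}.
Then minimize tolls: best is 5, kept {#2}.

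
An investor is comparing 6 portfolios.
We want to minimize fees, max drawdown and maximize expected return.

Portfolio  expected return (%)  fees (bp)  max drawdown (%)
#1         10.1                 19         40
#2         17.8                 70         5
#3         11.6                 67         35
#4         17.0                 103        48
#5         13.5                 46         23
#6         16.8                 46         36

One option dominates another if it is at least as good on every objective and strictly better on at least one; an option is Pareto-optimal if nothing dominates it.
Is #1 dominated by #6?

#6 vs #1: #6 is worse on fees (46 vs 19), so it does not dominate #1.

No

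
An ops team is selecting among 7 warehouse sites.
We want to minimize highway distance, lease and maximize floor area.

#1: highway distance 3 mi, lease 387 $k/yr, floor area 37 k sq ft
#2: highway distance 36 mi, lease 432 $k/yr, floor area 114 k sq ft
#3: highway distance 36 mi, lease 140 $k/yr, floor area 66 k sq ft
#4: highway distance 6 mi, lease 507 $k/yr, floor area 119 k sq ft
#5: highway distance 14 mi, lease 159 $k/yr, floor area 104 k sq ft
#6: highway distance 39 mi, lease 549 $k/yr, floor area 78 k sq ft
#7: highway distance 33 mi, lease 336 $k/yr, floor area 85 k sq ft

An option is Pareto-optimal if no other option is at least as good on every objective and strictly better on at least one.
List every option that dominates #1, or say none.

none

#2: worse on highway distance (36 vs 3).
#3: worse on highway distance (36 vs 3).
#4: worse on highway distance (6 vs 3).
#5: worse on highway distance (14 vs 3).
#6: worse on highway distance (39 vs 3).
#7: worse on highway distance (33 vs 3).
No option dominates #1.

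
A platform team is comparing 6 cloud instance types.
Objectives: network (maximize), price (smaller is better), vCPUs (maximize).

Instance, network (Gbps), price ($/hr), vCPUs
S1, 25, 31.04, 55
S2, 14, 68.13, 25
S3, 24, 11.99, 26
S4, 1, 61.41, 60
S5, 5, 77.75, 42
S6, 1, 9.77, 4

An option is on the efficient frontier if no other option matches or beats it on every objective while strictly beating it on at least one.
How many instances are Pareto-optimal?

4

S1: not dominated (best network).
S2: dominated by S1 (network 25≥14, price 31.04≤68.13, vCPUs 55≥25).
S3: not dominated.
S4: not dominated (best vCPUs).
S5: dominated by S1 (network 25≥5, price 31.04≤77.75, vCPUs 55≥42).
S6: not dominated (best price).
Pareto-optimal: S1, S3, S4, S6 → 4.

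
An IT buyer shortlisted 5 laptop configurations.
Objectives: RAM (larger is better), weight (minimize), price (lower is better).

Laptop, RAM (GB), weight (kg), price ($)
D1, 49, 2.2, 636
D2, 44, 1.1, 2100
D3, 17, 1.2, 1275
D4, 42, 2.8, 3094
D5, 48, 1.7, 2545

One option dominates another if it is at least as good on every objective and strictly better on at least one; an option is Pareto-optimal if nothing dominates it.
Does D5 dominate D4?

D5 vs D4: RAM 48≥42, weight 1.7≤2.8, price 2545≤3094 — D5 is at least as good on every objective with at least one strict improvement.

Yes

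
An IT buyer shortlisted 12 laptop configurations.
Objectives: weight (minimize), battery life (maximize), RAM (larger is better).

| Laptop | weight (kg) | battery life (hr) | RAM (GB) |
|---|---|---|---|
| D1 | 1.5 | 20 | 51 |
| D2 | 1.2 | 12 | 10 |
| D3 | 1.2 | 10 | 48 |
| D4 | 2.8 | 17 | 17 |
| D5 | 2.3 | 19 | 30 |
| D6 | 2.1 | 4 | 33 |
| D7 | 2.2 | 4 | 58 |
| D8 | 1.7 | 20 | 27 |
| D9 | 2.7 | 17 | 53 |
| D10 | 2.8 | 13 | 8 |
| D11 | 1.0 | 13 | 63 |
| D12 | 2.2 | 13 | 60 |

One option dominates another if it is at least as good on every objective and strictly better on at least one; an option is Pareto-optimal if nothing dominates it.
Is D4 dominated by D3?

D3 vs D4: D3 is worse on battery life (10 vs 17), so it does not dominate D4.

No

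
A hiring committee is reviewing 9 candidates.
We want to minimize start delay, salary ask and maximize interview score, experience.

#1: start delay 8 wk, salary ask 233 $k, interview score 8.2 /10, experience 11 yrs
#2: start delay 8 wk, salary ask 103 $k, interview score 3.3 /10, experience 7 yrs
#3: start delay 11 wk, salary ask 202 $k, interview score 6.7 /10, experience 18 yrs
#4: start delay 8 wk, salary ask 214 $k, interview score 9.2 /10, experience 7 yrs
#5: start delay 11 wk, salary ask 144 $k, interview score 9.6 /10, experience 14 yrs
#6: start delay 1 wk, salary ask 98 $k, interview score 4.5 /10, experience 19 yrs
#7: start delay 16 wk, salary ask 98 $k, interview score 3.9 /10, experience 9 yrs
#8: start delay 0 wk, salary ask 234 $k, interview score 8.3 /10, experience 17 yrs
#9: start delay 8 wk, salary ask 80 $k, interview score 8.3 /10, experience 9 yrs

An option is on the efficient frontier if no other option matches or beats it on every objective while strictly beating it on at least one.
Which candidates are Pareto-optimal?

#1, #3, #4, #5, #6, #8, #9

#1: not dominated.
#2: dominated by #6 (start delay 1≤8, salary ask 98≤103, interview score 4.5≥3.3, experience 19≥7).
#3: not dominated.
#4: not dominated.
#5: not dominated (best interview score).
#6: not dominated (best experience).
#7: dominated by #6 (start delay 1≤16, salary ask 98≤98, interview score 4.5≥3.9, experience 19≥9).
#8: not dominated (best start delay).
#9: not dominated (best salary ask).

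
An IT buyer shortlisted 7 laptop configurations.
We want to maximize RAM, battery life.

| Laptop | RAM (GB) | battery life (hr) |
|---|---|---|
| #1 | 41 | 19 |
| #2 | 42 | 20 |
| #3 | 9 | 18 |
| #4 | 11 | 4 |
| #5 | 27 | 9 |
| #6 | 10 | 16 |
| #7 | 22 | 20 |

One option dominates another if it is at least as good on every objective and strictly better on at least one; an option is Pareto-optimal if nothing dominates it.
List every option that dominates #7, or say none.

#2: RAM 42≥22, battery life 20≥20 — dominates #7.
Others (#1, #3, #4, #5, #6) are each worse than #7 on at least one objective.

#2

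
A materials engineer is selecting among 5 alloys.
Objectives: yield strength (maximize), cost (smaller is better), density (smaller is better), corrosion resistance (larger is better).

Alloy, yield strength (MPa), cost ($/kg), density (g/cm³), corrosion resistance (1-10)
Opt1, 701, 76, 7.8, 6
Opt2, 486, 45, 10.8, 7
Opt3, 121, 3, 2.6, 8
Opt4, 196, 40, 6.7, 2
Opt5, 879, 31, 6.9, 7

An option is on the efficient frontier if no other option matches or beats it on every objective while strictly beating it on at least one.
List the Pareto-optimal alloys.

Opt3, Opt4, Opt5

Opt1: dominated by Opt5 (yield strength 879≥701, cost 31≤76, density 6.9≤7.8, corrosion resistance 7≥6).
Opt2: dominated by Opt5 (yield strength 879≥486, cost 31≤45, density 6.9≤10.8, corrosion resistance 7≥7).
Opt3: not dominated (best cost).
Opt4: not dominated.
Opt5: not dominated (best yield strength).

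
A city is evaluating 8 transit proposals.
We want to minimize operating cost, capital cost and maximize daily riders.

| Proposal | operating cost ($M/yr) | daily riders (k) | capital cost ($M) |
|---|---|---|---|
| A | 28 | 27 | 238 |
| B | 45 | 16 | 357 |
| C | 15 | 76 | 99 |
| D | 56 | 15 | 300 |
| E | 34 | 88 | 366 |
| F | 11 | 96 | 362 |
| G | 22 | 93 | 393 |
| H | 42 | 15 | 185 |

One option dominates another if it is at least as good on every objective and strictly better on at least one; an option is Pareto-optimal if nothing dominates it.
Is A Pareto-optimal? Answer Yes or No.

C vs A: operating cost 15≤28, daily riders 76≥27, capital cost 99≤238 — C is at least as good on every objective and strictly better on at least one, so C dominates A.

No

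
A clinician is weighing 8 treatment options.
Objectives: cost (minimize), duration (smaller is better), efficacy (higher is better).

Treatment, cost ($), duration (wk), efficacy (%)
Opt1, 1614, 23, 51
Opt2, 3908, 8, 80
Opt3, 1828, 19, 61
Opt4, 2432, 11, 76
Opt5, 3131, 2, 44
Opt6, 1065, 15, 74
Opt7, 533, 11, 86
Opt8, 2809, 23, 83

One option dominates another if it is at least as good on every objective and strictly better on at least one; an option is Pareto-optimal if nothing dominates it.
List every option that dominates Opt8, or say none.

Opt7: cost 533≤2809, duration 11≤23, efficacy 86≥83 — dominates Opt8.
Others (Opt1, Opt2, Opt3, Opt4, Opt5, Opt6) are each worse than Opt8 on at least one objective.

Opt7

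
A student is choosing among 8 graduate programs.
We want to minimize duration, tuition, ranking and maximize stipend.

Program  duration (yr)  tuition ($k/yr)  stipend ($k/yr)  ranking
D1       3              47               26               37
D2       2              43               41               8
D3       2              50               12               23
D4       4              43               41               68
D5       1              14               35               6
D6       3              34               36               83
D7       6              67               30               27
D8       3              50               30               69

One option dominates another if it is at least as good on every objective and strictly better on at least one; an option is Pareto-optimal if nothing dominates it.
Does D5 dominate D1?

D5 vs D1: duration 1≤3, tuition 14≤47, stipend 35≥26, ranking 6≤37 — D5 is at least as good on every objective with at least one strict improvement.

Yes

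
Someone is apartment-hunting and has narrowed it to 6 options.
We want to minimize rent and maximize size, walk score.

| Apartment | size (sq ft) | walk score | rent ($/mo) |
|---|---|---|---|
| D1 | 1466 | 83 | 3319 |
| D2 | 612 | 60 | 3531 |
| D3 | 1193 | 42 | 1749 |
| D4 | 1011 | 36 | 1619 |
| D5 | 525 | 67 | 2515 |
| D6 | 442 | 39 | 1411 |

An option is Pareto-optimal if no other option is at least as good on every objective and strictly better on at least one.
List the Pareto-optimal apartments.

D1: not dominated (best size).
D2: dominated by D1 (size 1466≥612, walk score 83≥60, rent 3319≤3531).
D3: not dominated.
D4: not dominated.
D5: not dominated.
D6: not dominated (best rent).

D1, D3, D4, D5, D6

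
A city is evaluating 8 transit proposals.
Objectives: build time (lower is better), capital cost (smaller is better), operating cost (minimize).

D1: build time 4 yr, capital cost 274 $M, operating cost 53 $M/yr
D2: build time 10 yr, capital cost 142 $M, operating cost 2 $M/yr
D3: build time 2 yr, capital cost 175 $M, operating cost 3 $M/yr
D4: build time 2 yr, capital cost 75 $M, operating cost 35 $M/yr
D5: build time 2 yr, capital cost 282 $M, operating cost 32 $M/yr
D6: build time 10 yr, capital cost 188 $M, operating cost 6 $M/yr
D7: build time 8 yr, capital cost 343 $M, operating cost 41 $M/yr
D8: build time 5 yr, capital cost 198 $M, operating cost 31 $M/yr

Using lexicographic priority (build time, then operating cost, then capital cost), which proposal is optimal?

D3

First minimize build time: best is 2, kept {D3, D4, D5}.
Then minimize operating cost: best is 3, kept {D3}.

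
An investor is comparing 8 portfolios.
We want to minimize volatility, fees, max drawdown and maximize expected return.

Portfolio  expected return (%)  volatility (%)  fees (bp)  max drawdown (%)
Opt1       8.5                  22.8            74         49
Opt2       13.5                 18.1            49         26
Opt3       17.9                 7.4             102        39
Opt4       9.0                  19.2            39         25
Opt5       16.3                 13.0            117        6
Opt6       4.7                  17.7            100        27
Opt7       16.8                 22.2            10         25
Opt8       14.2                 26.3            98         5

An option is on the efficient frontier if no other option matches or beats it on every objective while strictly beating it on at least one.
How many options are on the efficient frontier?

7

Opt1: dominated by Opt2 (expected return 13.5≥8.5, volatility 18.1≤22.8, fees 49≤74, max drawdown 26≤49).
Opt2: not dominated.
Opt3: not dominated (best expected return).
Opt4: not dominated.
Opt5: not dominated.
Opt6: not dominated.
Opt7: not dominated (best fees).
Opt8: not dominated (best max drawdown).
Pareto-optimal: Opt2, Opt3, Opt4, Opt5, Opt6, Opt7, Opt8 → 7.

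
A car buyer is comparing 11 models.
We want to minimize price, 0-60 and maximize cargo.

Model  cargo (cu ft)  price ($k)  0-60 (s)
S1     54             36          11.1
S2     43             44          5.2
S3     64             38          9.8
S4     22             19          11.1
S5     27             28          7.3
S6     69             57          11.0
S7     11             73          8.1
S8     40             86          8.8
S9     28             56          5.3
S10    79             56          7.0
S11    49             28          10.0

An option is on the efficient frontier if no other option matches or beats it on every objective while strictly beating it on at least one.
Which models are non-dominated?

S1, S2, S3, S4, S5, S10, S11

S1: not dominated.
S2: not dominated (best 0-60).
S3: not dominated.
S4: not dominated (best price).
S5: not dominated.
S6: dominated by S10 (cargo 79≥69, price 56≤57, 0-60 7.0≤11.0).
S7: dominated by S2 (cargo 43≥11, price 44≤73, 0-60 5.2≤8.1).
S8: dominated by S2 (cargo 43≥40, price 44≤86, 0-60 5.2≤8.8).
S9: dominated by S2 (cargo 43≥28, price 44≤56, 0-60 5.2≤5.3).
S10: not dominated (best cargo).
S11: not dominated.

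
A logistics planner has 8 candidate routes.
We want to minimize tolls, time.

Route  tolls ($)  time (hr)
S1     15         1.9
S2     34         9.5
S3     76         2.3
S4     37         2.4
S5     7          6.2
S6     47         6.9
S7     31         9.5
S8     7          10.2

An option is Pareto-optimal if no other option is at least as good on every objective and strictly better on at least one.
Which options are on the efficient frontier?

S1: not dominated (best time).
S2: dominated by S1 (tolls 15≤34, time 1.9≤9.5).
S3: dominated by S1 (tolls 15≤76, time 1.9≤2.3).
S4: dominated by S1 (tolls 15≤37, time 1.9≤2.4).
S5: not dominated.
S6: dominated by S1 (tolls 15≤47, time 1.9≤6.9).
S7: dominated by S1 (tolls 15≤31, time 1.9≤9.5).
S8: dominated by S5 (tolls 7≤7, time 6.2≤10.2).

S1, S5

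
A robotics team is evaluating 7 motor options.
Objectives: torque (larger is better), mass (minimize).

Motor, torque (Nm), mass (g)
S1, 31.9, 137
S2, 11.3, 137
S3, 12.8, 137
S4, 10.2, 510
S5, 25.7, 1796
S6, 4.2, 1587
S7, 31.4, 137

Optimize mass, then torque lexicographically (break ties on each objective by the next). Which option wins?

First minimize mass: best is 137, kept {S1, S2, S3, S7}.
Then maximize torque: best is 31.9, kept {S1}.

S1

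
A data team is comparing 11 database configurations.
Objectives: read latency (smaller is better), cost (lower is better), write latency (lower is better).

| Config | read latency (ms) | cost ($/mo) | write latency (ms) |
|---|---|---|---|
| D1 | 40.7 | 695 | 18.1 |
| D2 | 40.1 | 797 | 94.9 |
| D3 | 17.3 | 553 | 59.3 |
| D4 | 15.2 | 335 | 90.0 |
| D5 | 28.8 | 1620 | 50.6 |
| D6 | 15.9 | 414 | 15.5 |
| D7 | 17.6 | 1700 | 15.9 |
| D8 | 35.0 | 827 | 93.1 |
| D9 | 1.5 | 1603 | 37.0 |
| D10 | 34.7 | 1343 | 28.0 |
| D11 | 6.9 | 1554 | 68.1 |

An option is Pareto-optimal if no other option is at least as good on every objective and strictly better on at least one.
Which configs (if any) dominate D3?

D6

D6: read latency 15.9≤17.3, cost 414≤553, write latency 15.5≤59.3 — dominates D3.
Others (D1, D2, D4, D5, D7, D8, D9, D10, D11) are each worse than D3 on at least one objective.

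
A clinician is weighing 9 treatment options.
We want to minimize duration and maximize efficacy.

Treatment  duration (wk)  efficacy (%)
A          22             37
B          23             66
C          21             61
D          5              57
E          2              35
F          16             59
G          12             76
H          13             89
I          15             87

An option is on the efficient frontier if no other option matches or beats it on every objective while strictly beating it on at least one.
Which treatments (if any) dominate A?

C: duration 21≤22, efficacy 61≥37 — dominates A.
D: duration 5≤22, efficacy 57≥37 — dominates A.
F: duration 16≤22, efficacy 59≥37 — dominates A.
G: duration 12≤22, efficacy 76≥37 — dominates A.
H: duration 13≤22, efficacy 89≥37 — dominates A.
I: duration 15≤22, efficacy 87≥37 — dominates A.
Others (B, E) are each worse than A on at least one objective.

C, D, F, G, H, I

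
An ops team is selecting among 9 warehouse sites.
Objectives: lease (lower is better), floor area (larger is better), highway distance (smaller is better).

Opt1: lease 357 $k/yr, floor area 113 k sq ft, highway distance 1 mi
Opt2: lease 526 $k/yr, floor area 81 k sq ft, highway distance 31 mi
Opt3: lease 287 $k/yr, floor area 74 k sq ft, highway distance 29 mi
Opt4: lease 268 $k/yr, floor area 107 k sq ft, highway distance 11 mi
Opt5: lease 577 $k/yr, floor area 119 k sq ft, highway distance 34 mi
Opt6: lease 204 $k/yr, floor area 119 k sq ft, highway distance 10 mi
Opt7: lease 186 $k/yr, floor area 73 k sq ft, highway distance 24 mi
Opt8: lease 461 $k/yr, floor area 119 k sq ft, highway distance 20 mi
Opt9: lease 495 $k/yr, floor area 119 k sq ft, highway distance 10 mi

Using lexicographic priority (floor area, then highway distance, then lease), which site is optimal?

First maximize floor area: best is 119, kept {Opt5, Opt6, Opt8, Opt9}.
Then minimize highway distance: best is 10, kept {Opt6, Opt9}.
Then minimize lease: best is 204, kept {Opt6}.

Opt6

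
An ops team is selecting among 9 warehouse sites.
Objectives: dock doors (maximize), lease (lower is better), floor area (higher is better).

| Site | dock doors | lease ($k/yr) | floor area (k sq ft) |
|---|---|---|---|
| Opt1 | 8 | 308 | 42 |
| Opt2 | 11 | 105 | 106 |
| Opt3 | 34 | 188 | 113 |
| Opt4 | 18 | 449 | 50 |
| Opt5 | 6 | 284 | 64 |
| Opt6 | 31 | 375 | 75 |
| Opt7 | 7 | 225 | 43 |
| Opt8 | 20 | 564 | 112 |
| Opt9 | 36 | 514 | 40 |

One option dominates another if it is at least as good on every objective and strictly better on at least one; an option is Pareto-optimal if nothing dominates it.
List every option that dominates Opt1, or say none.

Opt2, Opt3

Opt2: dock doors 11≥8, lease 105≤308, floor area 106≥42 — dominates Opt1.
Opt3: dock doors 34≥8, lease 188≤308, floor area 113≥42 — dominates Opt1.
Others (Opt4, Opt5, Opt6, Opt7, Opt8, Opt9) are each worse than Opt1 on at least one objective.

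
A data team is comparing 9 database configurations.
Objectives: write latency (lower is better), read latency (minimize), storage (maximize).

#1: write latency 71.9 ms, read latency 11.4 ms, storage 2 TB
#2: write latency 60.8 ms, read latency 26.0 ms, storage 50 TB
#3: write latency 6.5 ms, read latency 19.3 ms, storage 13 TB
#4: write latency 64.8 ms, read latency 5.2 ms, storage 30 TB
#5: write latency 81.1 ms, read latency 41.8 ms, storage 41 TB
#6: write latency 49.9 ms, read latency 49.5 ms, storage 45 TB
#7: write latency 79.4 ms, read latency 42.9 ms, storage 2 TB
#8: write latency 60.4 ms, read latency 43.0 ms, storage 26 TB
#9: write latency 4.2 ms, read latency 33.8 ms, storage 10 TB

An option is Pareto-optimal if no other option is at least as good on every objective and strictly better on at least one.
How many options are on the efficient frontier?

6

#1: dominated by #4 (write latency 64.8≤71.9, read latency 5.2≤11.4, storage 30≥2).
#2: not dominated (best storage).
#3: not dominated.
#4: not dominated (best read latency).
#5: dominated by #2 (write latency 60.8≤81.1, read latency 26.0≤41.8, storage 50≥41).
#6: not dominated.
#7: dominated by #1 (write latency 71.9≤79.4, read latency 11.4≤42.9, storage 2≥2).
#8: not dominated.
#9: not dominated (best write latency).
Pareto-optimal: #2, #3, #4, #6, #8, #9 → 6.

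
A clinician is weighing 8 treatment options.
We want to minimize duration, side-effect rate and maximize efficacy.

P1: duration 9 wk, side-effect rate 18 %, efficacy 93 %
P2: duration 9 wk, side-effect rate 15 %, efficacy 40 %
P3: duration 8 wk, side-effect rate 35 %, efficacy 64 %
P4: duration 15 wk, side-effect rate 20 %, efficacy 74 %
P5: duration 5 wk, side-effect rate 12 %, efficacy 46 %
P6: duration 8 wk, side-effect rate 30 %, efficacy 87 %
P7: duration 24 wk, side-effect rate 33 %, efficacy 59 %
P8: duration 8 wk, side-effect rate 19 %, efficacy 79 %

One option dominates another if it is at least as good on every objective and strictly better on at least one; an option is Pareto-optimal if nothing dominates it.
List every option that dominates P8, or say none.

P1: worse on duration (9 vs 8).
P2: worse on duration (9 vs 8).
P3: worse on side-effect rate (35 vs 19).
P4: worse on duration (15 vs 8).
P5: worse on efficacy (46 vs 79).
P6: worse on side-effect rate (30 vs 19).
P7: worse on duration (24 vs 8).
No option dominates P8.

none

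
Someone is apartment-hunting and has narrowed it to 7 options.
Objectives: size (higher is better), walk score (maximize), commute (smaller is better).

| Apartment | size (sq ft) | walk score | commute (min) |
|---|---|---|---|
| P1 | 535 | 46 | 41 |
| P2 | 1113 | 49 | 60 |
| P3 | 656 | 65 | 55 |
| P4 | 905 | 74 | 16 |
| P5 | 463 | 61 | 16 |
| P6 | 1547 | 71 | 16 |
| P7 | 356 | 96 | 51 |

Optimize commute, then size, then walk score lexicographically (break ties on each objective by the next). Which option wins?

P6

First minimize commute: best is 16, kept {P4, P5, P6}.
Then maximize size: best is 1547, kept {P6}.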